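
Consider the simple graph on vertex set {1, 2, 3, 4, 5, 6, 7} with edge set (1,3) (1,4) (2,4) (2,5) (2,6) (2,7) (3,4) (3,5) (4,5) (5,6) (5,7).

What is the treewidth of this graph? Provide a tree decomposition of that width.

Each bag holds 3 vertices, so the decomposition has width 2, which upper-bounds the treewidth. For the lower bound, the 3 vertices {1, 3, 4} are pairwise adjacent, and any tree decomposition puts a clique entirely inside one bag — forcing width ≥ 2. Therefore the treewidth is 2.

Treewidth 2.
Bags: B1 = {3, 4, 5}  B2 = {1, 3, 4}  B3 = {2, 4, 5}  B4 = {2, 5, 6}  B5 = {2, 5, 7}
Tree: B1–B2, B1–B3, B3–B4, B4–B5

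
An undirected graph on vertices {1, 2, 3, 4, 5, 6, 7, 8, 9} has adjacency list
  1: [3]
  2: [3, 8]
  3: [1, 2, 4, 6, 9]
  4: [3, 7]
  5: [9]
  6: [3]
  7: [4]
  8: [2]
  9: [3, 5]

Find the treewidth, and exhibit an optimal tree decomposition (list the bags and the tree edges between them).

Treewidth 1.
Bags: B1 = {1, 3}  B2 = {3, 9}  B3 = {2, 3}  B4 = {3, 4}  B5 = {2, 8}  B6 = {3, 6}  B7 = {4, 7}  B8 = {5, 9}
Tree: B1–B2, B2–B3, B3–B4, B3–B5, B3–B6, B4–B7, B2–B8

Each bag holds 2 vertices, so the decomposition has width 1, which upper-bounds the treewidth. Any graph with an edge has treewidth ≥ 1, and G has the edge 3–1. Therefore the treewidth is 1.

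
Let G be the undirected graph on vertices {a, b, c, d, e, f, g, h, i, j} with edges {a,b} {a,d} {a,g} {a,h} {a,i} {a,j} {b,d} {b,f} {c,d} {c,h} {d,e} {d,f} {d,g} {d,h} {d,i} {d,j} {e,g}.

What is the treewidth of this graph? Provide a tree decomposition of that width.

Treewidth 2.
One optimal decomposition is:
Bags: B1 = {a, d, j}  B2 = {a, d, g}  B3 = {a, b, d}  B4 = {a, d, i}  B5 = {b, d, f}  B6 = {a, d, h}  B7 = {c, d, h}  B8 = {d, e, g}
Tree: B1–B2, B2–B3, B2–B4, B3–B5, B4–B6, B6–B7, B2–B8

Every bag has size at most 3, so the width is 3 − 1 = 2 and tw(G) ≤ 2. Conversely, {a, d, g} is a clique of size 3, and the vertices of any clique must share a bag in every tree decomposition; so some bag has ≥ 3 vertices and tw(G) ≥ 2. The upper and lower bounds meet at 2, so that is the treewidth.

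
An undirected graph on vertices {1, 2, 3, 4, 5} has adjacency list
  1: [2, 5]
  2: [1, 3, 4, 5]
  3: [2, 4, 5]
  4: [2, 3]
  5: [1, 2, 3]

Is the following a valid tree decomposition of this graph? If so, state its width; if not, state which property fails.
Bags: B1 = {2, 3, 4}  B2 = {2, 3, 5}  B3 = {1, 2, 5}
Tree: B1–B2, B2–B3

Checking the three conditions: (i) the bags cover all of {1, 2, 3, 4, 5}; (ii) for each edge, some bag contains both endpoints; (iii) the bags containing any fixed vertex form a subtree. All hold, so the decomposition is valid with width 3 − 1 = 2.

Yes; width 2.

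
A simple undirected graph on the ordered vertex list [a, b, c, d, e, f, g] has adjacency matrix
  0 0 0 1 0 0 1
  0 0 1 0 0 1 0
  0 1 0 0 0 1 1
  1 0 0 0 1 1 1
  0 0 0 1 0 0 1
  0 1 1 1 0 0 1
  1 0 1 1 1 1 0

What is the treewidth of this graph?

A width-2 tree decomposition is:
Bags: B1 = {c, f, g}  B2 = {d, f, g}  B3 = {b, c, f}  B4 = {d, e, g}  B5 = {a, d, g}
Tree: B1–B2, B1–B3, B2–B4, B2–B5
The largest bag has 3 vertices, giving width 2; this decomposition certifies tw(G) ≤ 2. For the lower bound, the 3 vertices {d, e, g} are pairwise adjacent, and any tree decomposition puts a clique entirely inside one bag — forcing width ≥ 2. Hence tw(G) = 2 exactly.

2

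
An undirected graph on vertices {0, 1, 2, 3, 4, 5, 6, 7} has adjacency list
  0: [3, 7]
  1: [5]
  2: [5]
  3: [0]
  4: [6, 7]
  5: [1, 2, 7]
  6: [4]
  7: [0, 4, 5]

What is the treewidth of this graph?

A width-1 tree decomposition is:
Bags: B1 = {5, 7}  B2 = {1, 5}  B3 = {4, 7}  B4 = {4, 6}  B5 = {0, 7}  B6 = {0, 3}  B7 = {2, 5}
Tree: B1–B2, B1–B3, B3–B4, B1–B5, B5–B6, B2–B7
Each bag holds 2 vertices, so the decomposition has width 1, which upper-bounds the treewidth. Since G has at least one edge (e.g. 7–5), it is not an edgeless graph, so tw(G) ≥ 1. Therefore the treewidth is 1.

1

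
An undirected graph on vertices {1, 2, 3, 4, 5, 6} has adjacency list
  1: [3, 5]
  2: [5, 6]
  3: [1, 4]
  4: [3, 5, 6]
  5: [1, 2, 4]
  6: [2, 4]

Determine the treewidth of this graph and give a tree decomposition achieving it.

Treewidth 2.
Bags: B1 = {1, 3, 5}  B2 = {3, 4, 5}  B3 = {2, 4, 5}  B4 = {2, 4, 6}
Tree: B1–B2, B2–B3, B3–B4

Each bag holds 3 vertices, so the decomposition has width 2, which upper-bounds the treewidth. The edges 1–3–4–5–1 form a cycle, so G is not a tree and its treewidth is at least 2. Therefore the treewidth is 2.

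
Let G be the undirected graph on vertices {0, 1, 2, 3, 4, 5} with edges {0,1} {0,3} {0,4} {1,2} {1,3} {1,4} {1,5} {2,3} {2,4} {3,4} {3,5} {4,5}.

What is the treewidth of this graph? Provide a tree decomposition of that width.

The largest bag has 4 vertices, giving width 3; this decomposition certifies tw(G) ≤ 3. Conversely, {0, 1, 3, 4} is a clique of size 4, and the vertices of any clique must share a bag in every tree decomposition; so some bag has ≥ 4 vertices and tw(G) ≥ 3. Hence tw(G) = 3 exactly.

Treewidth 3.
One optimal decomposition is:
Bags: B1 = {0, 1, 3, 4}  B2 = {1, 3, 4, 5}  B3 = {1, 2, 3, 4}
Tree: B1–B2, B1–B3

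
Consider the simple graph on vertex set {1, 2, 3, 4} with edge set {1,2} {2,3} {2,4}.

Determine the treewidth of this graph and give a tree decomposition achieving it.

Treewidth 1.
One such decomposition:
Bags: B1 = {2, 3}  B2 = {1, 2}  B3 = {2, 4}
Tree: B1–B2, B2–B3

Every bag has size at most 2, so the width is 2 − 1 = 1 and tw(G) ≤ 1. G has an edge, so its treewidth is at least 1. Combining the bounds, tw(G) = 1.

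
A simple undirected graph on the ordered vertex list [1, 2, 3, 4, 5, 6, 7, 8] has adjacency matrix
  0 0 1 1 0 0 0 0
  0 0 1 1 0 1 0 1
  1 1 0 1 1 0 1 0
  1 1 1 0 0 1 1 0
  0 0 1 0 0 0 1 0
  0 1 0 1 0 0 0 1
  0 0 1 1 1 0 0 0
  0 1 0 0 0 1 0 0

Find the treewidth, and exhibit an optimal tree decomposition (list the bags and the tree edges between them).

Treewidth 2.
One such decomposition:
Bags: B1 = {3, 4, 7}  B2 = {2, 3, 4}  B3 = {2, 4, 6}  B4 = {1, 3, 4}  B5 = {3, 5, 7}  B6 = {2, 6, 8}
Tree: B1–B2, B2–B3, B1–B4, B1–B5, B3–B6

Each bag holds 3 vertices, so the decomposition has width 2, which upper-bounds the treewidth. For the lower bound, the 3 vertices {2, 6, 8} are pairwise adjacent, and any tree decomposition puts a clique entirely inside one bag — forcing width ≥ 2. The upper and lower bounds meet at 2, so that is the treewidth.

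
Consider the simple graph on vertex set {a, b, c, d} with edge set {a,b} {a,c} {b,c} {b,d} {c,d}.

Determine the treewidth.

2

A width-2 tree decomposition is:
Bags: B1 = {b, c, d}  B2 = {a, b, c}
Tree: B1–B2
Every bag has size at most 3, so the width is 3 − 1 = 2 and tw(G) ≤ 2. For the lower bound, the 3 vertices {b, c, d} are pairwise adjacent, and any tree decomposition puts a clique entirely inside one bag — forcing width ≥ 2. Hence tw(G) = 2 exactly.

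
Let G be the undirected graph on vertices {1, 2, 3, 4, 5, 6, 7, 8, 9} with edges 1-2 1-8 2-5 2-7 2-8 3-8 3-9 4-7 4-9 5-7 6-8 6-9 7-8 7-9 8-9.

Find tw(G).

A width-2 tree decomposition is:
Bags: B1 = {2, 7, 8}  B2 = {7, 8, 9}  B3 = {6, 8, 9}  B4 = {4, 7, 9}  B5 = {3, 8, 9}  B6 = {1, 2, 8}  B7 = {2, 5, 7}
Tree: B1–B2, B2–B3, B2–B4, B2–B5, B1–B6, B1–B7
Each bag holds 3 vertices, so the decomposition has width 2, which upper-bounds the treewidth. For the lower bound, the 3 vertices {1, 2, 8} are pairwise adjacent, and any tree decomposition puts a clique entirely inside one bag — forcing width ≥ 2. Hence tw(G) = 2 exactly.

2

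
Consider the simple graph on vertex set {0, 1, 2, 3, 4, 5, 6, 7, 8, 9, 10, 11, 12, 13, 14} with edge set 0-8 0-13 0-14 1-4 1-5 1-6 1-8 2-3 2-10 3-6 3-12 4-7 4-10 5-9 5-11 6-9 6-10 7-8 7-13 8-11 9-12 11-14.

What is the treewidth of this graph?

3

A width-3 tree decomposition is:
Bags: B1 = {0, 11, 13, 14}  B2 = {0, 8, 11, 13}  B3 = {7, 8, 11, 13}  B4 = {5, 7, 8, 11}  B5 = {1, 5, 7, 8}  B6 = {1, 4, 5, 7}  B7 = {1, 4, 5, 9}  B8 = {1, 4, 6, 9}  B9 = {4, 6, 9, 10}  B10 = {6, 9, 10, 12}  B11 = {3, 6, 10, 12}  B12 = {2, 3, 10, 12}
Tree: B1–B2, B2–B3, B3–B4, B4–B5, B5–B6, B6–B7, B7–B8, B8–B9, B9–B10, B10–B11, B11–B12
Each bag holds 4 vertices, so the decomposition has width 3, which upper-bounds the treewidth. For the lower bound: the 4 vertex sets {0,13,14}, {11}, {8}, {1,4,5,7} are disjoint, each induces a connected subgraph, and every pair is joined by at least one edge of G. Contracting each set to a single vertex therefore yields K_{4} as a minor, and since treewidth is minor-monotone, tw(G) ≥ tw(K_{4}) = 3. Combining the bounds, tw(G) = 3.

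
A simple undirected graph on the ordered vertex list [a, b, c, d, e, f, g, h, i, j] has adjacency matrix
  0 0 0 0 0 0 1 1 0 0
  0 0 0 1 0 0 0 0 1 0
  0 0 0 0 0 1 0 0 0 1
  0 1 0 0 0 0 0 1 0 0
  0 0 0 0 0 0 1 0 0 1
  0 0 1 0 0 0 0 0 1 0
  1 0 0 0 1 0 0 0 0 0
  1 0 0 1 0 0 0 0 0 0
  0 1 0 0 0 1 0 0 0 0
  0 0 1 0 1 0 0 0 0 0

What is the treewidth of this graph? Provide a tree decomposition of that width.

Treewidth 2.
One such decomposition:
Bags: B1 = {c, e, j}  B2 = {c, e, f}  B3 = {e, f, i}  B4 = {b, e, i}  B5 = {b, d, e}  B6 = {d, e, h}  B7 = {a, e, h}  B8 = {a, e, g}
Tree: B1–B2, B2–B3, B3–B4, B4–B5, B5–B6, B6–B7, B7–B8

Each bag holds 3 vertices, so the decomposition has width 2, which upper-bounds the treewidth. Since e–j–c–f–i–b–d–h–a–g–e is a cycle in G, G is not acyclic. Forests are exactly the graphs of treewidth ≤ 1, so tw(G) ≥ 2. Combining the bounds, tw(G) = 2.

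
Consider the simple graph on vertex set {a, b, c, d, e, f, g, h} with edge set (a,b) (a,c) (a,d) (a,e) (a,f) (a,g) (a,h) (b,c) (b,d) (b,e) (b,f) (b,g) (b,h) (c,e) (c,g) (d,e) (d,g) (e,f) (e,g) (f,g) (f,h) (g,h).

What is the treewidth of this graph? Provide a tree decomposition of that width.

Treewidth 4.
One such decomposition:
Bags: B1 = {a, b, c, e, g}  B2 = {a, b, d, e, g}  B3 = {a, b, e, f, g}  B4 = {a, b, f, g, h}
Tree: B1–B2, B2–B3, B3–B4

Every bag has size at most 5, so the width is 5 − 1 = 4 and tw(G) ≤ 4. On the other hand G contains the 5-clique {a, b, d, e, g}. A clique must lie in a single bag of any decomposition, so no decomposition can have width below 4. Therefore the treewidth is 4.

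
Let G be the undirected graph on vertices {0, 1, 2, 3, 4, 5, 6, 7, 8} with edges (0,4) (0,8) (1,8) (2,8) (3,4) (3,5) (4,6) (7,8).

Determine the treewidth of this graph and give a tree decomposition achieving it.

The largest bag has 2 vertices, giving width 1; this decomposition certifies tw(G) ≤ 1. G has an edge, so its treewidth is at least 1. Combining the bounds, tw(G) = 1.

Treewidth 1.
One optimal decomposition is:
Bags: B1 = {0, 4}  B2 = {4, 6}  B3 = {3, 4}  B4 = {0, 8}  B5 = {2, 8}  B6 = {7, 8}  B7 = {3, 5}  B8 = {1, 8}
Tree: B1–B2, B2–B3, B1–B4, B4–B5, B5–B6, B3–B7, B5–B8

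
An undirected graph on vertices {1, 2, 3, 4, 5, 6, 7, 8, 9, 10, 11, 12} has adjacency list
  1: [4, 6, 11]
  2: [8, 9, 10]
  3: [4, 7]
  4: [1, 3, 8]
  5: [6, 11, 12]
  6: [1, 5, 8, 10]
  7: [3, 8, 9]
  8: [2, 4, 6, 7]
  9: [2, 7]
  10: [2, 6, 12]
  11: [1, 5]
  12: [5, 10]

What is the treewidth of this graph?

3

A width-3 tree decomposition is:
Bags: B1 = {5, 10, 11, 12}  B2 = {5, 6, 10, 11}  B3 = {1, 6, 10, 11}  B4 = {1, 2, 6, 10}  B5 = {1, 2, 6, 8}  B6 = {1, 2, 4, 8}  B7 = {2, 4, 8, 9}  B8 = {4, 7, 8, 9}  B9 = {3, 4, 7, 9}
Tree: B1–B2, B2–B3, B3–B4, B4–B5, B5–B6, B6–B7, B7–B8, B8–B9
Each bag holds 4 vertices, so the decomposition has width 3, which upper-bounds the treewidth. For the lower bound: the 4 vertex sets {5,11,12}, {10}, {6}, {1,2,4,8} are disjoint, each induces a connected subgraph, and every pair is joined by at least one edge of G. Contracting each set to a single vertex therefore yields K_{4} as a minor, and since treewidth is minor-monotone, tw(G) ≥ tw(K_{4}) = 3. The upper and lower bounds meet at 3, so that is the treewidth.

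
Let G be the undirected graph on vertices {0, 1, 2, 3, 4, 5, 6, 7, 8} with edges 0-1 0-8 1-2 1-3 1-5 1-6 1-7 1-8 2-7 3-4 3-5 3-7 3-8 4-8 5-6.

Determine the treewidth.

A width-2 tree decomposition is:
Bags: B1 = {1, 5, 6}  B2 = {1, 3, 5}  B3 = {1, 3, 7}  B4 = {1, 3, 8}  B5 = {3, 4, 8}  B6 = {1, 2, 7}  B7 = {0, 1, 8}
Tree: B1–B2, B2–B3, B3–B4, B4–B5, B3–B6, B4–B7
Each bag holds 3 vertices, so the decomposition has width 2, which upper-bounds the treewidth. For the lower bound, the 3 vertices {0, 1, 8} are pairwise adjacent, and any tree decomposition puts a clique entirely inside one bag — forcing width ≥ 2. Therefore the treewidth is 2.

2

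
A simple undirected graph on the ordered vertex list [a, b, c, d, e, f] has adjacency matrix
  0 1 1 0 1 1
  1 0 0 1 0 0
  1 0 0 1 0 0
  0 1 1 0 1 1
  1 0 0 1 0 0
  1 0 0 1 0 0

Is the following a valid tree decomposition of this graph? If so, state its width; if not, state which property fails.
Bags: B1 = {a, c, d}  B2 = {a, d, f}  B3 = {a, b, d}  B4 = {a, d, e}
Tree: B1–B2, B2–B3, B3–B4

Every vertex of G appears in some bag (union = {a, b, c, d, e, f}); every edge is covered by a bag; and for each vertex v the set of bags containing v is connected in the bag tree. The decomposition is therefore valid. The largest bag has 3 vertices, so the width is 2.

Yes; width 2.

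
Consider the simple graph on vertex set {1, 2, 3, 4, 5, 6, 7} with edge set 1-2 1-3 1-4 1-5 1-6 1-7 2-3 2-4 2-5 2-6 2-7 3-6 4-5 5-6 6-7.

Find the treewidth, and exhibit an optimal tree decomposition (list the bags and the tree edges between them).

Treewidth 3.
Bags: B1 = {1, 2, 6, 7}  B2 = {1, 2, 5, 6}  B3 = {1, 2, 3, 6}  B4 = {1, 2, 4, 5}
Tree: B1–B2, B2–B3, B2–B4

Each bag holds 4 vertices, so the decomposition has width 3, which upper-bounds the treewidth. Conversely, {1, 2, 4, 5} is a clique of size 4, and the vertices of any clique must share a bag in every tree decomposition; so some bag has ≥ 4 vertices and tw(G) ≥ 3. Therefore the treewidth is 3.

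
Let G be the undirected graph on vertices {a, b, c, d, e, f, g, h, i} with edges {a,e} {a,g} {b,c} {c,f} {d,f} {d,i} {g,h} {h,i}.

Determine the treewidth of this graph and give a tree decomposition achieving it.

Each bag holds 2 vertices, so the decomposition has width 1, which upper-bounds the treewidth. G has an edge, so its treewidth is at least 1. Therefore the treewidth is 1.

Treewidth 1.
One optimal decomposition is:
Bags: B1 = {b, c}  B2 = {c, f}  B3 = {d, f}  B4 = {d, i}  B5 = {h, i}  B6 = {g, h}  B7 = {a, g}  B8 = {a, e}
Tree: B1–B2, B2–B3, B3–B4, B4–B5, B5–B6, B6–B7, B7–B8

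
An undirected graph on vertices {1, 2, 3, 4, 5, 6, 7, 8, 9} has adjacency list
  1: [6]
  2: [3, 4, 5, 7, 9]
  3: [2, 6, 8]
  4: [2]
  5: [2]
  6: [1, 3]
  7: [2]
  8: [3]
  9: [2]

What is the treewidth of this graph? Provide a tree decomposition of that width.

Treewidth 1.
Bags: B1 = {2, 3}  B2 = {2, 4}  B3 = {2, 9}  B4 = {3, 6}  B5 = {2, 5}  B6 = {1, 6}  B7 = {3, 8}  B8 = {2, 7}
Tree: B1–B2, B2–B3, B1–B4, B3–B5, B4–B6, B4–B7, B5–B8

Each bag holds 2 vertices, so the decomposition has width 1, which upper-bounds the treewidth. G has an edge, so its treewidth is at least 1. The upper and lower bounds meet at 1, so that is the treewidth.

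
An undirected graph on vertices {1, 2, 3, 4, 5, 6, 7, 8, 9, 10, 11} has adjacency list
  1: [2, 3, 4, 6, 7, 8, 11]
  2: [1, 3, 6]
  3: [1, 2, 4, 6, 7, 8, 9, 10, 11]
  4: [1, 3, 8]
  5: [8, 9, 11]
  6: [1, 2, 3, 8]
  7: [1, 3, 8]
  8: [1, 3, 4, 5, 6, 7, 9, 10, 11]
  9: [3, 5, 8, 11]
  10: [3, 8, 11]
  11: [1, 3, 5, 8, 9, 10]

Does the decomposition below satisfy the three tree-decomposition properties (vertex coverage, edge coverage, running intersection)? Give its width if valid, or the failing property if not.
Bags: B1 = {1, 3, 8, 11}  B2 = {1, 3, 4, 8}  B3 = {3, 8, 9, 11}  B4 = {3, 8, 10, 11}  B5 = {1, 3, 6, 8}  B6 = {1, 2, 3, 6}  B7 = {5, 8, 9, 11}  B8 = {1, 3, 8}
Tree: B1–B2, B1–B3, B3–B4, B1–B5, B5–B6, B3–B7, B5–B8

No — vertex 7 appears in no bag.

A tree decomposition must satisfy three properties: every vertex lies in some bag; for every edge, both endpoints lie together in some bag; and for every vertex, the bags containing it form a connected subtree. Here vertex 7 appears in no bag, so the decomposition is invalid.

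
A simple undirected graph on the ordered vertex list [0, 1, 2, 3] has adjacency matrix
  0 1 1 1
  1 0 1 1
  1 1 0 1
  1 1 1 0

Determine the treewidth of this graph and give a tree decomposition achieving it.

Treewidth 3.
One such decomposition:
Bags: B1 = {0, 1, 2, 3}
Tree: (single bag)

A single bag containing all 4 vertices is trivially a valid decomposition of width 3. Conversely, {0, 1, 2, 3} is a clique of size 4, and the vertices of any clique must share a bag in every tree decomposition; so some bag has ≥ 4 vertices and tw(G) ≥ 3. Therefore the treewidth is 3.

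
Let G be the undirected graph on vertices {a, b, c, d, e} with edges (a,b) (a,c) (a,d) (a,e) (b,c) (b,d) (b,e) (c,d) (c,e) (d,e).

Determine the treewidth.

A width-4 tree decomposition is:
Bags: B1 = {a, b, c, d, e}
Tree: (single bag)
A single bag containing all 5 vertices is trivially a valid decomposition of width 4. Conversely, {a, b, c, d, e} is a clique of size 5, and the vertices of any clique must share a bag in every tree decomposition; so some bag has ≥ 5 vertices and tw(G) ≥ 4. The upper and lower bounds meet at 4, so that is the treewidth.

4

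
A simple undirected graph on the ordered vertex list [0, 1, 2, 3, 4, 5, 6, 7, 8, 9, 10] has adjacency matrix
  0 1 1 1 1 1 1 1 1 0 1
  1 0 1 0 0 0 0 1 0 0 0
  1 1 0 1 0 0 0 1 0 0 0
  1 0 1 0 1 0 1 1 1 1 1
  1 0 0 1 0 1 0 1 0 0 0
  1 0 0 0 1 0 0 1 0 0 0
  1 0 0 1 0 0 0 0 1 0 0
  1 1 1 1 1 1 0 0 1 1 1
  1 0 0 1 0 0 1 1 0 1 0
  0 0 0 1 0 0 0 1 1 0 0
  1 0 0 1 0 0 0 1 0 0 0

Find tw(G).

3

A width-3 tree decomposition is:
Bags: B1 = {0, 4, 5, 7}  B2 = {0, 3, 4, 7}  B3 = {0, 3, 7, 10}  B4 = {0, 2, 3, 7}  B5 = {0, 3, 7, 8}  B6 = {3, 7, 8, 9}  B7 = {0, 3, 6, 8}  B8 = {0, 1, 2, 7}
Tree: B1–B2, B2–B3, B3–B4, B3–B5, B5–B6, B5–B7, B4–B8
The largest bag has 4 vertices, giving width 3; this decomposition certifies tw(G) ≤ 3. On the other hand G contains the 4-clique {0, 3, 6, 8}. A clique must lie in a single bag of any decomposition, so no decomposition can have width below 3. Hence tw(G) = 3 exactly.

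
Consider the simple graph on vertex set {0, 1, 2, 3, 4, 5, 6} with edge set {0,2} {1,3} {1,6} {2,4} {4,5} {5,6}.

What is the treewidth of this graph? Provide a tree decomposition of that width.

Every bag has size at most 2, so the width is 2 − 1 = 1 and tw(G) ≤ 1. Any graph with an edge has treewidth ≥ 1, and G has the edge 0–2. Hence tw(G) = 1 exactly.

Treewidth 1.
One optimal decomposition is:
Bags: B1 = {0, 2}  B2 = {2, 4}  B3 = {4, 5}  B4 = {5, 6}  B5 = {1, 6}  B6 = {1, 3}
Tree: B1–B2, B2–B3, B3–B4, B4–B5, B5–B6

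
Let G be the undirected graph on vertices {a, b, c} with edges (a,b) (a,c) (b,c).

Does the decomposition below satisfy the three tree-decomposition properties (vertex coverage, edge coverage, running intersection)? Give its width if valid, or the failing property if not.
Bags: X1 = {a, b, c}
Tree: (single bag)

Vertex coverage: the bags together contain {a, b, c}, the full vertex set. Edge coverage: each edge of G has both endpoints in at least one bag. Running intersection: for every vertex, the bags containing it form a connected subtree. All three properties hold, so this is a valid tree decomposition of width max|bag| − 1 = 2, and hence tw(G) ≤ 2.

Yes; width 2.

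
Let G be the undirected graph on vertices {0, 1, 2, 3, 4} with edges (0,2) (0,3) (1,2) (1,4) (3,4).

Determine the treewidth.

2

A width-2 tree decomposition is:
Bags: B1 = {0, 2, 3}  B2 = {1, 2, 3}  B3 = {1, 3, 4}
Tree: B1–B2, B2–B3
Every bag has size at most 3, so the width is 3 − 1 = 2 and tw(G) ≤ 2. The edges 3–0–2–1–4–3 form a cycle, so G is not a tree and its treewidth is at least 2. Hence tw(G) = 2 exactly.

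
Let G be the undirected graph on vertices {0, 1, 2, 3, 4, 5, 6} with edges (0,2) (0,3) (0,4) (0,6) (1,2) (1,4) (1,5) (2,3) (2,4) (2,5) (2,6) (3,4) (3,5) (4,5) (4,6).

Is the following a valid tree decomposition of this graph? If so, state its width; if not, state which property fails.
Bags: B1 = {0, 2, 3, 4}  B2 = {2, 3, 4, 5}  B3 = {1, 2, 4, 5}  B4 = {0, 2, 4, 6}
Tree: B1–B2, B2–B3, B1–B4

Yes; width 3.

Checking the three conditions: (i) the bags cover all of {0, 1, 2, 3, 4, 5, 6}; (ii) for each edge, some bag contains both endpoints; (iii) the bags containing any fixed vertex form a subtree. All hold, so the decomposition is valid with width 4 − 1 = 3.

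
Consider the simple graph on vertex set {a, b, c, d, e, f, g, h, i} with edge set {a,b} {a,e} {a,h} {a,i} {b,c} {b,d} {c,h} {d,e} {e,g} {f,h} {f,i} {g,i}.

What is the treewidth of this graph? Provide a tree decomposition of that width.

Treewidth 3.
Bags: B1 = {b, c, f, h}  B2 = {a, b, f, h}  B3 = {a, b, f, i}  B4 = {a, b, d, i}  B5 = {a, d, e, i}  B6 = {d, e, g, i}
Tree: B1–B2, B2–B3, B3–B4, B4–B5, B5–B6

The largest bag has 4 vertices, giving width 3; this decomposition certifies tw(G) ≤ 3. For the lower bound: the 4 vertex sets {c,f,h}, {b}, {a}, {d,e,g,i} are disjoint, each induces a connected subgraph, and every pair is joined by at least one edge of G. Contracting each set to a single vertex therefore yields K_{4} as a minor, and since treewidth is minor-monotone, tw(G) ≥ tw(K_{4}) = 3. Combining the bounds, tw(G) = 3.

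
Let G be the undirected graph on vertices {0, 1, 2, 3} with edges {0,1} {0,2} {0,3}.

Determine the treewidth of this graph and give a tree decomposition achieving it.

Every bag has size at most 2, so the width is 2 − 1 = 1 and tw(G) ≤ 1. G has an edge, so its treewidth is at least 1. The upper and lower bounds meet at 1, so that is the treewidth.

Treewidth 1.
Bags: B1 = {0, 1}  B2 = {0, 3}  B3 = {0, 2}
Tree: B1–B2, B1–B3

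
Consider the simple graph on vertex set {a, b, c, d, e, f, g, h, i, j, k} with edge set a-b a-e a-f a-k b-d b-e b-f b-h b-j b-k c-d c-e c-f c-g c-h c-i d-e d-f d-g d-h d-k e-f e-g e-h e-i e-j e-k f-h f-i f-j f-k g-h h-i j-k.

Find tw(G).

A width-4 tree decomposition is:
Bags: B1 = {a, b, e, f, k}  B2 = {b, d, e, f, k}  B3 = {b, d, e, f, h}  B4 = {c, d, e, f, h}  B5 = {b, e, f, j, k}  B6 = {c, d, e, g, h}  B7 = {c, e, f, h, i}
Tree: B1–B2, B2–B3, B3–B4, B1–B5, B4–B6, B4–B7
Every bag has size at most 5, so the width is 5 − 1 = 4 and tw(G) ≤ 4. For the lower bound, the 5 vertices {c, d, e, g, h} are pairwise adjacent, and any tree decomposition puts a clique entirely inside one bag — forcing width ≥ 4. Therefore the treewidth is 4.

4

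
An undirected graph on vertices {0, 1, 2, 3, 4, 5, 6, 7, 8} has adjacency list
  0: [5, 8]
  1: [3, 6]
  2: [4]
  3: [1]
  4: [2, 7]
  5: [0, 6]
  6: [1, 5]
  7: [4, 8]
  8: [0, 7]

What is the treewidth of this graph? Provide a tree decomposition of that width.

Each bag holds 2 vertices, so the decomposition has width 1, which upper-bounds the treewidth. Since G has at least one edge (e.g. 2–4), it is not an edgeless graph, so tw(G) ≥ 1. Combining the bounds, tw(G) = 1.

Treewidth 1.
Bags: B1 = {2, 4}  B2 = {4, 7}  B3 = {7, 8}  B4 = {0, 8}  B5 = {0, 5}  B6 = {5, 6}  B7 = {1, 6}  B8 = {1, 3}
Tree: B1–B2, B2–B3, B3–B4, B4–B5, B5–B6, B6–B7, B7–B8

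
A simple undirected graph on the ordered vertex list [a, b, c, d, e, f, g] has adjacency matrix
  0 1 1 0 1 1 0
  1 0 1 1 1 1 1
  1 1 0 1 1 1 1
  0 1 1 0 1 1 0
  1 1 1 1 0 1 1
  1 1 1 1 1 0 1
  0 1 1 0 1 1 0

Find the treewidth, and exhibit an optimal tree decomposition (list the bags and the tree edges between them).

Treewidth 4.
Bags: B1 = {b, c, e, f, g}  B2 = {b, c, d, e, f}  B3 = {a, b, c, e, f}
Tree: B1–B2, B1–B3

Every bag has size at most 5, so the width is 5 − 1 = 4 and tw(G) ≤ 4. On the other hand G contains the 5-clique {b, c, d, e, f}. A clique must lie in a single bag of any decomposition, so no decomposition can have width below 4. Hence tw(G) = 4 exactly.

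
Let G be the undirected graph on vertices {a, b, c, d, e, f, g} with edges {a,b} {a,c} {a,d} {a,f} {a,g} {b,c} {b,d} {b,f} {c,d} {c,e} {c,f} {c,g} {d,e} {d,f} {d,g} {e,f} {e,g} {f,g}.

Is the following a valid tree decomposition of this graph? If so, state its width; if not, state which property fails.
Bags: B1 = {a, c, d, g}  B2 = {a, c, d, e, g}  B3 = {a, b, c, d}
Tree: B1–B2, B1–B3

No — vertex f appears in no bag.

A tree decomposition must satisfy three properties: every vertex lies in some bag; for every edge, both endpoints lie together in some bag; and for every vertex, the bags containing it form a connected subtree. Here vertex f appears in no bag, so the decomposition is invalid.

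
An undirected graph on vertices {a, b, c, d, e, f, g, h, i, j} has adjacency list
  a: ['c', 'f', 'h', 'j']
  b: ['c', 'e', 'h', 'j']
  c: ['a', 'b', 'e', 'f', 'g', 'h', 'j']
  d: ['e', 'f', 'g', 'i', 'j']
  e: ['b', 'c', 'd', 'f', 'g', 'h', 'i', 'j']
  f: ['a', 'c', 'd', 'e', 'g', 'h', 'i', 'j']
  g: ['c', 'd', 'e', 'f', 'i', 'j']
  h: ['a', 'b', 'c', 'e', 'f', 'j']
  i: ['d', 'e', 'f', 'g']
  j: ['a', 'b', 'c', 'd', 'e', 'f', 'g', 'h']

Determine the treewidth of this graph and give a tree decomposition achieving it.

Treewidth 4.
Bags: B1 = {c, e, f, h, j}  B2 = {c, e, f, g, j}  B3 = {d, e, f, g, j}  B4 = {d, e, f, g, i}  B5 = {b, c, e, h, j}  B6 = {a, c, f, h, j}
Tree: B1–B2, B2–B3, B3–B4, B1–B5, B1–B6

Every bag has size at most 5, so the width is 5 − 1 = 4 and tw(G) ≤ 4. On the other hand G contains the 5-clique {d, e, f, g, j}. A clique must lie in a single bag of any decomposition, so no decomposition can have width below 4. Hence tw(G) = 4 exactly.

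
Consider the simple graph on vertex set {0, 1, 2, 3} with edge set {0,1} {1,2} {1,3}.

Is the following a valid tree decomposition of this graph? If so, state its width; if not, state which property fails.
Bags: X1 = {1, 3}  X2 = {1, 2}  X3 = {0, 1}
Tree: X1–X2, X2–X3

Yes; width 1.

Checking the three conditions: (i) the bags cover all of {0, 1, 2, 3}; (ii) for each edge, some bag contains both endpoints; (iii) the bags containing any fixed vertex form a subtree. All hold, so the decomposition is valid with width 2 − 1 = 1.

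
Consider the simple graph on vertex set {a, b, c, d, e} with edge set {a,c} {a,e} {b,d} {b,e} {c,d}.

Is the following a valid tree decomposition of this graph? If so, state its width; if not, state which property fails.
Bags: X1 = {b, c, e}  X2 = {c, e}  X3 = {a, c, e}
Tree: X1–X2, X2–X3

No — vertex d appears in no bag.

A tree decomposition must satisfy three properties: every vertex lies in some bag; for every edge, both endpoints lie together in some bag; and for every vertex, the bags containing it form a connected subtree. Here vertex d appears in no bag, so the decomposition is invalid.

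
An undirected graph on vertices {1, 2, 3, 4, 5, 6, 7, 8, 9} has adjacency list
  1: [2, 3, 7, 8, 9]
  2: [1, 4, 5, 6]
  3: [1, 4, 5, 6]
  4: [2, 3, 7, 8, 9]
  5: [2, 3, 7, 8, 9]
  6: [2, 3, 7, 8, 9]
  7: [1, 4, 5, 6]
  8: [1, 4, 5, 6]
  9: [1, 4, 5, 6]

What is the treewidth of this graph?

A width-4 tree decomposition is:
Bags: B1 = {1, 3, 4, 5, 6}  B2 = {1, 2, 4, 5, 6}  B3 = {1, 4, 5, 6, 7}  B4 = {1, 4, 5, 6, 9}  B5 = {1, 4, 5, 6, 8}
Tree: B1–B2, B2–B3, B3–B4, B4–B5
Every bag has size at most 5, so the width is 5 − 1 = 4 and tw(G) ≤ 4. For the lower bound: the 5 vertex sets {3,5}, {1,2}, {4,7}, {6}, {9} are disjoint, each induces a connected subgraph, and every pair is joined by at least one edge of G. Contracting each set to a single vertex therefore yields K_{5} as a minor, and since treewidth is minor-monotone, tw(G) ≥ tw(K_{5}) = 4. Therefore the treewidth is 4.

4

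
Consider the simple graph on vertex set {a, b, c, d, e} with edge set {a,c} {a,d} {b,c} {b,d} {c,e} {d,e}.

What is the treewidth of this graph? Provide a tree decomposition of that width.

Treewidth 2.
One such decomposition:
Bags: B1 = {b, c, d}  B2 = {a, c, d}  B3 = {c, d, e}
Tree: B1–B2, B2–B3

Each bag holds 3 vertices, so the decomposition has width 2, which upper-bounds the treewidth. For the lower bound, G contains the cycle b–c–a–d–b, so G is not a forest; only forests have treewidth ≤ 1, hence tw(G) ≥ 2. Hence tw(G) = 2 exactly.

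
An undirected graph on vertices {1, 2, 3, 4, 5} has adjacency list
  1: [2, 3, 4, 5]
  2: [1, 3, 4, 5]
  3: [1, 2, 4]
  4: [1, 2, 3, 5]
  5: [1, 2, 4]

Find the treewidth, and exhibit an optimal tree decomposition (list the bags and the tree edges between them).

Treewidth 3.
One optimal decomposition is:
Bags: B1 = {1, 2, 4, 5}  B2 = {1, 2, 3, 4}
Tree: B1–B2

Every bag has size at most 4, so the width is 4 − 1 = 3 and tw(G) ≤ 3. On the other hand G contains the 4-clique {1, 2, 3, 4}. A clique must lie in a single bag of any decomposition, so no decomposition can have width below 3. Combining the bounds, tw(G) = 3.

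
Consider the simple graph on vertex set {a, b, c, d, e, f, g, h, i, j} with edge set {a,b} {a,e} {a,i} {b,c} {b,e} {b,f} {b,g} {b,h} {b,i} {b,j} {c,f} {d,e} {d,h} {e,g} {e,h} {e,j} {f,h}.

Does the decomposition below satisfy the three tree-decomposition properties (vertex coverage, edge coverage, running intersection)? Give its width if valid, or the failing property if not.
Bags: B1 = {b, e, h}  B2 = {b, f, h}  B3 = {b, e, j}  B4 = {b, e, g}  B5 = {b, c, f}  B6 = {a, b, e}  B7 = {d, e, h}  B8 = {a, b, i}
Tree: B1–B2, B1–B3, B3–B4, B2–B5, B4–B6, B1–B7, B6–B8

Yes; width 2.

Checking the three conditions: (i) the bags cover all of {a, b, c, d, e, f, g, h, i, j}; (ii) for each edge, some bag contains both endpoints; (iii) the bags containing any fixed vertex form a subtree. All hold, so the decomposition is valid with width 3 − 1 = 2.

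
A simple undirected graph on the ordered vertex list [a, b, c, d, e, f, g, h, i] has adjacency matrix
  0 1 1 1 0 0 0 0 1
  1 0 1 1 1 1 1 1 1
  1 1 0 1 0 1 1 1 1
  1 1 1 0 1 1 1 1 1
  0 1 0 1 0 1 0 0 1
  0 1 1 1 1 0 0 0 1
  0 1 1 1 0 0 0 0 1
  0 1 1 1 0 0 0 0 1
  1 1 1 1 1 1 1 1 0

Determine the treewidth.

4

A width-4 tree decomposition is:
Bags: B1 = {a, b, c, d, i}  B2 = {b, c, d, f, i}  B3 = {b, c, d, g, i}  B4 = {b, c, d, h, i}  B5 = {b, d, e, f, i}
Tree: B1–B2, B2–B3, B2–B4, B2–B5
The largest bag has 5 vertices, giving width 4; this decomposition certifies tw(G) ≤ 4. On the other hand G contains the 5-clique {b, d, e, f, i}. A clique must lie in a single bag of any decomposition, so no decomposition can have width below 4. Therefore the treewidth is 4.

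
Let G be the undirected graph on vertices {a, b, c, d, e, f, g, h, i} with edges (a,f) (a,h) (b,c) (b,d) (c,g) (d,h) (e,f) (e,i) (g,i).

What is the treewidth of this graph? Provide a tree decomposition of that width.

Treewidth 2.
Bags: B1 = {b, c, g}  B2 = {b, g, i}  B3 = {b, e, i}  B4 = {b, e, f}  B5 = {a, b, f}  B6 = {a, b, h}  B7 = {b, d, h}
Tree: B1–B2, B2–B3, B3–B4, B4–B5, B5–B6, B6–B7

Every bag has size at most 3, so the width is 3 − 1 = 2 and tw(G) ≤ 2. Since b–c–g–i–e–f–a–h–d–b is a cycle in G, G is not acyclic. Forests are exactly the graphs of treewidth ≤ 1, so tw(G) ≥ 2. Therefore the treewidth is 2.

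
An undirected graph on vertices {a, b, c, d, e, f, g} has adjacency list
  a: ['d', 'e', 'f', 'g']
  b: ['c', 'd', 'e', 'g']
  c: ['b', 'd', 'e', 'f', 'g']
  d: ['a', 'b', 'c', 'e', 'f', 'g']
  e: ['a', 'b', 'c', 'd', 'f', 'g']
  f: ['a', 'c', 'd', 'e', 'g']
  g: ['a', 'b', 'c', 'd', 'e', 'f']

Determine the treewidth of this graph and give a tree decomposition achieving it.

Treewidth 4.
One such decomposition:
Bags: B1 = {b, c, d, e, g}  B2 = {c, d, e, f, g}  B3 = {a, d, e, f, g}
Tree: B1–B2, B2–B3

The largest bag has 5 vertices, giving width 4; this decomposition certifies tw(G) ≤ 4. Conversely, {c, d, e, f, g} is a clique of size 5, and the vertices of any clique must share a bag in every tree decomposition; so some bag has ≥ 5 vertices and tw(G) ≥ 4. The upper and lower bounds meet at 4, so that is the treewidth.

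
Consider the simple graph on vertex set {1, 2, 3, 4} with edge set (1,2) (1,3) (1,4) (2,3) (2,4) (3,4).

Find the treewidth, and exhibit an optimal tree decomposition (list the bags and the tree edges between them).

A single bag containing all 4 vertices is trivially a valid decomposition of width 3. Conversely, {1, 2, 3, 4} is a clique of size 4, and the vertices of any clique must share a bag in every tree decomposition; so some bag has ≥ 4 vertices and tw(G) ≥ 3. Therefore the treewidth is 3.

Treewidth 3.
Bags: B1 = {1, 2, 3, 4}
Tree: (single bag)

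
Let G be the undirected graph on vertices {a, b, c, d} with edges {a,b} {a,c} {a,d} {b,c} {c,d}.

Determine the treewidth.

A width-2 tree decomposition is:
Bags: B1 = {a, b, c}  B2 = {a, c, d}
Tree: B1–B2
Each bag holds 3 vertices, so the decomposition has width 2, which upper-bounds the treewidth. For the lower bound, the 3 vertices {a, c, d} are pairwise adjacent, and any tree decomposition puts a clique entirely inside one bag — forcing width ≥ 2. The upper and lower bounds meet at 2, so that is the treewidth.

2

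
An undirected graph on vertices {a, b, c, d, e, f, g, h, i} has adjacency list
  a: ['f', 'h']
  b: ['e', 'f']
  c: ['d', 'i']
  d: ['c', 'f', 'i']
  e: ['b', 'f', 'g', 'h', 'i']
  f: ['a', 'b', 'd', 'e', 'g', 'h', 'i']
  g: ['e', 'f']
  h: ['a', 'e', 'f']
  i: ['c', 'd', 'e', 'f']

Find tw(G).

A width-2 tree decomposition is:
Bags: B1 = {e, f, i}  B2 = {e, f, h}  B3 = {b, e, f}  B4 = {d, f, i}  B5 = {a, f, h}  B6 = {c, d, i}  B7 = {e, f, g}
Tree: B1–B2, B2–B3, B1–B4, B2–B5, B4–B6, B3–B7
Each bag holds 3 vertices, so the decomposition has width 2, which upper-bounds the treewidth. For the lower bound, the 3 vertices {c, d, i} are pairwise adjacent, and any tree decomposition puts a clique entirely inside one bag — forcing width ≥ 2. Hence tw(G) = 2 exactly.

2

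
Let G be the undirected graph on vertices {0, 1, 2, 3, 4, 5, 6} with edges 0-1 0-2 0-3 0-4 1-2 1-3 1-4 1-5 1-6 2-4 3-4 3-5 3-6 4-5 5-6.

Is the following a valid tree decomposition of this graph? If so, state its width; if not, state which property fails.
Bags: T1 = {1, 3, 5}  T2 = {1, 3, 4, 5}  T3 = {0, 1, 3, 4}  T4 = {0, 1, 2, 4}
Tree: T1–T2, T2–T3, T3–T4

A tree decomposition must satisfy three properties: every vertex lies in some bag; for every edge, both endpoints lie together in some bag; and for every vertex, the bags containing it form a connected subtree. Here vertex 6 appears in no bag, so the decomposition is invalid.

No — vertex 6 appears in no bag.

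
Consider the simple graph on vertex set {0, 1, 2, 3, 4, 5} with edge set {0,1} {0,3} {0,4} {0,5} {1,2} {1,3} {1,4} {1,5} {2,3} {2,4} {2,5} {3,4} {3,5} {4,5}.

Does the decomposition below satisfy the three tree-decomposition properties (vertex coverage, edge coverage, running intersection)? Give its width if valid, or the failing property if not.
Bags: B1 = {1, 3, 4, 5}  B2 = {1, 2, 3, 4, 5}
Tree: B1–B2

A tree decomposition must satisfy three properties: every vertex lies in some bag; for every edge, both endpoints lie together in some bag; and for every vertex, the bags containing it form a connected subtree. Here vertex 0 appears in no bag, so the decomposition is invalid.

No — vertex 0 appears in no bag.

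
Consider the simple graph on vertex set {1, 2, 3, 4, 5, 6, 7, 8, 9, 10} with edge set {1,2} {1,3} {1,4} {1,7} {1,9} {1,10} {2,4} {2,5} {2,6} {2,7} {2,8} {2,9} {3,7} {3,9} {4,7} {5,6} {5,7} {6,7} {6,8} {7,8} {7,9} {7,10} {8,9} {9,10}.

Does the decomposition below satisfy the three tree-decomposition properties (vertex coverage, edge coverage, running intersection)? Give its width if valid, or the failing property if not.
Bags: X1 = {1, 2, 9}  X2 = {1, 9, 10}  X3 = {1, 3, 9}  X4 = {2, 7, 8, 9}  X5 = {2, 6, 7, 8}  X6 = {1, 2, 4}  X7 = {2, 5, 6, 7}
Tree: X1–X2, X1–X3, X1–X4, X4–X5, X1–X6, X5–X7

No — edge (7,1) lies in no bag.

A tree decomposition must satisfy three properties: every vertex lies in some bag; for every edge, both endpoints lie together in some bag; and for every vertex, the bags containing it form a connected subtree. Here edge (7,1) lies in no bag, so the decomposition is invalid.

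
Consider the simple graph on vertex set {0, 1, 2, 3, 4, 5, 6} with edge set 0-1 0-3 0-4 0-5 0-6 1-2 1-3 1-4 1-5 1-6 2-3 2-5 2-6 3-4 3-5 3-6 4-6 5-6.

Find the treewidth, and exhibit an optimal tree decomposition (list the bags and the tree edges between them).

Treewidth 4.
Bags: B1 = {0, 1, 3, 4, 6}  B2 = {0, 1, 3, 5, 6}  B3 = {1, 2, 3, 5, 6}
Tree: B1–B2, B2–B3

Each bag holds 5 vertices, so the decomposition has width 4, which upper-bounds the treewidth. For the lower bound, the 5 vertices {0, 1, 3, 4, 6} are pairwise adjacent, and any tree decomposition puts a clique entirely inside one bag — forcing width ≥ 4. Therefore the treewidth is 4.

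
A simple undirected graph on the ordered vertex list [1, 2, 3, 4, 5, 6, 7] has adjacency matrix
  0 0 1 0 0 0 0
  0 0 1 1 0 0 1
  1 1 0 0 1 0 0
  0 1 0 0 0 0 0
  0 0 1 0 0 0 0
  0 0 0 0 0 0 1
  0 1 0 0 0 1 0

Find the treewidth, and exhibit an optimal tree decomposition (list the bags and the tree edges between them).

Treewidth 1.
Bags: B1 = {1, 3}  B2 = {2, 3}  B3 = {2, 4}  B4 = {2, 7}  B5 = {3, 5}  B6 = {6, 7}
Tree: B1–B2, B2–B3, B2–B4, B2–B5, B4–B6

Each bag holds 2 vertices, so the decomposition has width 1, which upper-bounds the treewidth. Any graph with an edge has treewidth ≥ 1, and G has the edge 3–1. Therefore the treewidth is 1.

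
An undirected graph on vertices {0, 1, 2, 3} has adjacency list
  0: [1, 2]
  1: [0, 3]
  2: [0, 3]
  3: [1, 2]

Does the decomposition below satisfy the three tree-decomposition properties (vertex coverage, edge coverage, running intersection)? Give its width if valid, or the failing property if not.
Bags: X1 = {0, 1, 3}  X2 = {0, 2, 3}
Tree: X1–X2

Yes; width 2.

Checking the three conditions: (i) the bags cover all of {0, 1, 2, 3}; (ii) for each edge, some bag contains both endpoints; (iii) the bags containing any fixed vertex form a subtree. All hold, so the decomposition is valid with width 3 − 1 = 2.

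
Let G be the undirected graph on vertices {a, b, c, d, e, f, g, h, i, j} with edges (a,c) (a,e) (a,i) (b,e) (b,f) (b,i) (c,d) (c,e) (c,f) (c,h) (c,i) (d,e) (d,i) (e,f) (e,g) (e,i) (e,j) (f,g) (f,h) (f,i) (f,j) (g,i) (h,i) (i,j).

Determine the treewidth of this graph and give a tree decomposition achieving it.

Treewidth 3.
One optimal decomposition is:
Bags: B1 = {c, e, f, i}  B2 = {e, f, i, j}  B3 = {a, c, e, i}  B4 = {c, f, h, i}  B5 = {b, e, f, i}  B6 = {c, d, e, i}  B7 = {e, f, g, i}
Tree: B1–B2, B1–B3, B1–B4, B1–B5, B1–B6, B1–B7

Every bag has size at most 4, so the width is 4 − 1 = 3 and tw(G) ≤ 3. For the lower bound, the 4 vertices {c, d, e, i} are pairwise adjacent, and any tree decomposition puts a clique entirely inside one bag — forcing width ≥ 3. Therefore the treewidth is 3.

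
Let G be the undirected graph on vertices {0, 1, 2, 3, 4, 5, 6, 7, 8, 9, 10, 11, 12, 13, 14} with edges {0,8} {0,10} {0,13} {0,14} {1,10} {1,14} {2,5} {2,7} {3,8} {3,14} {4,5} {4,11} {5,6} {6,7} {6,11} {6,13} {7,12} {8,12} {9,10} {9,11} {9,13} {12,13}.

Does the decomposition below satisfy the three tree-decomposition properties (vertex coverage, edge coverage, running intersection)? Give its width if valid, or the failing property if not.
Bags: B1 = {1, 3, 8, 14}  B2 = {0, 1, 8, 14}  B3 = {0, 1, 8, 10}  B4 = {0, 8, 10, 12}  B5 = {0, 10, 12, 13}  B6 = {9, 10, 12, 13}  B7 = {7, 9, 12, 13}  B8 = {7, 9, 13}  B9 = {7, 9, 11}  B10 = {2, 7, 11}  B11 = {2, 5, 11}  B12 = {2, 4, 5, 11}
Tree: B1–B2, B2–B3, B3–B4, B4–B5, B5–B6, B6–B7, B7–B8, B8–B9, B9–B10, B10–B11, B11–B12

No — vertex 6 appears in no bag.

A tree decomposition must satisfy three properties: every vertex lies in some bag; for every edge, both endpoints lie together in some bag; and for every vertex, the bags containing it form a connected subtree. Here vertex 6 appears in no bag, so the decomposition is invalid.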